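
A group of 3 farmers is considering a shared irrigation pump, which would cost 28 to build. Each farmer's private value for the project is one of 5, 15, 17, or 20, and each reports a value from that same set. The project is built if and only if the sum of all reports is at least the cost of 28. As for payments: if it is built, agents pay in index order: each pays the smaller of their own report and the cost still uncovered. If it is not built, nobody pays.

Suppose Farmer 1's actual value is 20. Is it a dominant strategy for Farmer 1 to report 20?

Consider the case where Farmer 2 reports 5 and Farmer 3 reports 15.
Truthful report 20: project built, pays 20, utility 20 - 20 = 0.
Report 15 instead: project built, pays 15, utility 20 - 15 = 5.
Since 5 > 0, reporting 15 is strictly better here, so truthful reporting is not dominant.

No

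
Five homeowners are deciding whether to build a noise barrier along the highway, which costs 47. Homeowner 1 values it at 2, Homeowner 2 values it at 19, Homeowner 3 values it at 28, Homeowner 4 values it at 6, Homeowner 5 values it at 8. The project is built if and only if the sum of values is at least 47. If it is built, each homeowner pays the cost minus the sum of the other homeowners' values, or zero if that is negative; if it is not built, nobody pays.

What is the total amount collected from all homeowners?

Total value 63 ≥ cost 47, so it is built.
Homeowner 1: others sum to 61; max(0, 47 - 61) = 0.
Homeowner 2: others sum to 44; max(0, 47 - 44) = 3.
Homeowner 3: others sum to 35; max(0, 47 - 35) = 12.
Homeowner 4: others sum to 57; max(0, 47 - 57) = 0.
Homeowner 5: others sum to 55; max(0, 47 - 55) = 0.
Total collected = 0 + 3 + 12 + 0 + 0 = 15.

15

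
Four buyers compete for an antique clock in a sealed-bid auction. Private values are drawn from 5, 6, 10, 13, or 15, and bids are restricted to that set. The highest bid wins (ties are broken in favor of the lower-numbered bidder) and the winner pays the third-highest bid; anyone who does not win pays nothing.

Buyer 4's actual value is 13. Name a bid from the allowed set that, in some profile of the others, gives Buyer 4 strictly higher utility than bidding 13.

Suppose Buyer 1 bids 5, Buyer 2 bids 5 and Buyer 3 bids 13.
Bid 13: loses, pays 0, utility 0.
Bid 15: wins, pays 5, utility 13 - 5 = 8.
So bidding 15 beats truth here (8 > 0).

15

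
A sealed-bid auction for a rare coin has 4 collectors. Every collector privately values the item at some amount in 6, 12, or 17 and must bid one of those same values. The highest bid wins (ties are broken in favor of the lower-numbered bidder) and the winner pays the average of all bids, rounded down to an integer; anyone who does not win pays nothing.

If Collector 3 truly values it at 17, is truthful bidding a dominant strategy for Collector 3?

No

Consider the case where Collector 1 bids 6, Collector 2 bids 6 and Collector 4 bids 6.
Truthful bid 17: wins, pays 8, utility 17 - 8 = 9.
Bid 12 instead: wins, pays 7, utility 17 - 7 = 10.
Since 10 > 9, bidding 12 is strictly better here, so truthful bidding is not dominant.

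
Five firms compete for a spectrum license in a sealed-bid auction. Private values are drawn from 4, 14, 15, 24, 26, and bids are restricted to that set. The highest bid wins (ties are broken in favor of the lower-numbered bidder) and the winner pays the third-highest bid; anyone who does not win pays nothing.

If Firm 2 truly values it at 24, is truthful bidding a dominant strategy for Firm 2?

No

Consider the case where Firm 1 bids 4, Firm 3 bids 4, Firm 4 bids 4 and Firm 5 bids 26.
Truthful bid 24: loses, pays 0, utility 0.
Bid 26 instead: wins, pays 4, utility 24 - 4 = 20.
Since 20 > 0, bidding 26 is strictly better here, so truthful bidding is not dominant.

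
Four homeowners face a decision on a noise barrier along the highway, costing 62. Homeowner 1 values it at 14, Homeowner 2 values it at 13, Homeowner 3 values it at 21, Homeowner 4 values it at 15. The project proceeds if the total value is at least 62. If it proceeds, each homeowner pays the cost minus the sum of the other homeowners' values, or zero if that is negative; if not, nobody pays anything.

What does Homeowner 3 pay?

20

Total value 63 ≥ cost 62, so the project is built.
The other homeowners' values sum to 42.
Cost minus that sum is 62 - 42 = 20.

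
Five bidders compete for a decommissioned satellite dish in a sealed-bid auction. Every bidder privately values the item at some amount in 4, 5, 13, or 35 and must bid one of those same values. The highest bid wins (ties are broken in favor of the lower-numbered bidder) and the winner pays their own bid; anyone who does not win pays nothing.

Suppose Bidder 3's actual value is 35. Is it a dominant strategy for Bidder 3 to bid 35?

Consider the case where Bidder 1 bids 4, Bidder 2 bids 4, Bidder 4 bids 4 and Bidder 5 bids 4.
Truthful bid 35: wins, pays 35, utility 35 - 35 = 0.
Bid 5 instead: wins, pays 5, utility 35 - 5 = 30.
Since 30 > 0, bidding 5 is strictly better here, so truthful bidding is not dominant.

No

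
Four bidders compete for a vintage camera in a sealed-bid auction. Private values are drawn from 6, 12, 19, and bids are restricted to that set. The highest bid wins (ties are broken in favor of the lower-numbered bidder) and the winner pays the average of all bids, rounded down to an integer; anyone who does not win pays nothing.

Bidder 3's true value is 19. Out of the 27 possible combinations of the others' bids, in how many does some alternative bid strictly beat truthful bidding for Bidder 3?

Others bid (6, 6, 6): truth gives 10; bid 12 gives 12 > 10. Violating.
Others bid (6, 6, 12): truth gives 9; bid 12 gives 10 > 9. Violating.
Others bid (6, 6, 19): truth gives 7; no alternative beats it.
Others bid (6, 12, 6): truth gives 9; no alternative beats it.
(Checking all 27 profiles: 2 have a profitable deviation, 25 do not.)

2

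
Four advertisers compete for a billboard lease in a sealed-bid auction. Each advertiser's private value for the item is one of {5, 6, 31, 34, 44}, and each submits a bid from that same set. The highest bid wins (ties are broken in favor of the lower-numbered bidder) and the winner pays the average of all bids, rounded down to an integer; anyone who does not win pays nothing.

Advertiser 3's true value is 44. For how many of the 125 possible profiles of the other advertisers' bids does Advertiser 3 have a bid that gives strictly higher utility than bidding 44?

Others bid (5, 5, 5): truth gives 30; bid 6 gives 39 > 30. Violating.
Others bid (5, 5, 6): truth gives 29; bid 6 gives 39 > 29. Violating.
Others bid (5, 5, 31): truth gives 23; bid 31 gives 26 > 23. Violating.
Others bid (5, 5, 34): truth gives 22; bid 34 gives 25 > 22. Violating.
Others bid (5, 5, 44): truth gives 20; no alternative beats it.
Others bid (5, 6, 44): truth gives 20; no alternative beats it.
(Checking all 125 profiles: 36 have a profitable deviation, 89 do not.)

36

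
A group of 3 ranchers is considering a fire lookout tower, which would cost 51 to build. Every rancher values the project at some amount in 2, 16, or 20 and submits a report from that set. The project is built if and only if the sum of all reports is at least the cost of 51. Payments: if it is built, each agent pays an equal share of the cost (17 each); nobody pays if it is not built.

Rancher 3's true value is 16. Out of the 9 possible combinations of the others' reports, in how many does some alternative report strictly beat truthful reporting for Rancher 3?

Others report (16, 20): truth gives -1; report 2 gives 0 > -1. Violating.
Others report (20, 16): truth gives -1; report 2 gives 0 > -1. Violating.
Others report (20, 20): truth gives -1; report 2 gives 0 > -1. Violating.
Others report (2, 2): truth gives 0; no alternative beats it.
Others report (2, 16): truth gives 0; no alternative beats it.
(Checking all 9 profiles: 3 have a profitable deviation, 6 do not.)

3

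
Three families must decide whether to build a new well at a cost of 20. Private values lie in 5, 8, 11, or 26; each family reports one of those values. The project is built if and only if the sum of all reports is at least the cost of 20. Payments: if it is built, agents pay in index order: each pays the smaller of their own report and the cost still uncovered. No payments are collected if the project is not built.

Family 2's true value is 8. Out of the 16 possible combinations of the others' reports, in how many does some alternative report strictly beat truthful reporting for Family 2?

Others report (5, 11): truth gives 0; report 5 gives 3 > 0. Violating.
Others report (5, 26): truth gives 0; report 5 gives 3 > 0. Violating.
Others report (8, 8): truth gives 0; report 5 gives 3 > 0. Violating.
Others report (8, 11): truth gives 0; report 5 gives 3 > 0. Violating.
Others report (5, 5): truth gives 0; no alternative beats it.
Others report (5, 8): truth gives 0; no alternative beats it.
(Checking all 16 profiles: 9 have a profitable deviation, 7 do not.)

9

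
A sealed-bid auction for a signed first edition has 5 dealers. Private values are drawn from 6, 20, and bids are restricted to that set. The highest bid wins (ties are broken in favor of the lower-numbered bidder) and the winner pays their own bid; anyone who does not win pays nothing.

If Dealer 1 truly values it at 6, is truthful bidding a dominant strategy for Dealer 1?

Yes

Check each profile of the others' bids and compare truth against every alternative bid.
Others bid (6, 6, 6, 6): truth gives 0, best alternative gives -14.
Others bid (6, 6, 6, 20): truth gives 0, best alternative gives -14.
Others bid (6, 6, 20, 6): truth gives 0, best alternative gives -14.
Others bid (6, 6, 20, 20): truth gives 0, best alternative gives -14.
Others bid (6, 20, 6, 6): truth gives 0, best alternative gives -14.
Others bid (6, 20, 6, 20): truth gives 0, best alternative gives -14.
(Remaining 10 profiles checked similarly; truth is weakly best in each.)
In every case the truthful bid is at least as good as any alternative, so it is a dominant strategy.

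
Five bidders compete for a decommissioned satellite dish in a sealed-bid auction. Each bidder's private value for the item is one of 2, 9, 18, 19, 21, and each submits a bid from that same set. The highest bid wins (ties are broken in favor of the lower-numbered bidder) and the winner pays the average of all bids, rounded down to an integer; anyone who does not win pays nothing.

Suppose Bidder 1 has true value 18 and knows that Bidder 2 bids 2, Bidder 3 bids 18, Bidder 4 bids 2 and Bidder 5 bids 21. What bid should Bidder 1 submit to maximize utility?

Bid 2: loses, pays 0, utility 0.
Bid 9: loses, pays 0, utility 0.
Bid 18: loses, pays 0, utility 0.
Bid 19: loses, pays 0, utility 0.
Bid 21: wins, pays 12, utility 18 - 12 = 6.
The best choice is 21 with utility 6.

21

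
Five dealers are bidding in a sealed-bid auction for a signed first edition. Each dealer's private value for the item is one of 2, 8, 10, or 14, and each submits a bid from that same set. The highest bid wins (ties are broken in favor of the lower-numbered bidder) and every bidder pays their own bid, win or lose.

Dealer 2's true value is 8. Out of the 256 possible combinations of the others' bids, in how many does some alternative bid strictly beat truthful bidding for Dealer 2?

248

Others bid (2, 2, 2, 10): truth gives -8; bid 2 gives -2 > -8. Violating.
Others bid (2, 2, 2, 14): truth gives -8; bid 2 gives -2 > -8. Violating.
Others bid (2, 2, 8, 10): truth gives -8; bid 2 gives -2 > -8. Violating.
Others bid (2, 2, 8, 14): truth gives -8; bid 2 gives -2 > -8. Violating.
Others bid (2, 2, 2, 2): truth gives 0; no alternative beats it.
Others bid (2, 2, 2, 8): truth gives 0; no alternative beats it.
(Checking all 256 profiles: 248 have a profitable deviation, 8 do not.)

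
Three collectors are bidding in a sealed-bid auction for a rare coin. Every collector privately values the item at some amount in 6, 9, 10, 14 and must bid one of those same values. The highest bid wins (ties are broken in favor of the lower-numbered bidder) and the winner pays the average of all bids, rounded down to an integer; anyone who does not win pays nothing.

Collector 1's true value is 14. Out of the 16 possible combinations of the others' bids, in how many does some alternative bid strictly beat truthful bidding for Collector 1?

Others bid (6, 6): truth gives 6; bid 6 gives 8 > 6. Violating.
Others bid (6, 9): truth gives 5; bid 9 gives 6 > 5. Violating.
Others bid (6, 10): truth gives 4; bid 10 gives 6 > 4. Violating.
Others bid (9, 6): truth gives 5; bid 9 gives 6 > 5. Violating.
Others bid (6, 14): truth gives 3; no alternative beats it.
Others bid (9, 14): truth gives 2; no alternative beats it.
(Checking all 16 profiles: 9 have a profitable deviation, 7 do not.)

9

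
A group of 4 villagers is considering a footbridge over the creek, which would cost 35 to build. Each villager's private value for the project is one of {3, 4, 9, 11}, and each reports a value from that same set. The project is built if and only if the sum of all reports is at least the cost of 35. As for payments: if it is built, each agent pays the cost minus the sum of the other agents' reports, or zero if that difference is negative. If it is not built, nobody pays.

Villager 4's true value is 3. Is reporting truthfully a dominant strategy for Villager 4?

Yes

Check each profile of the others' reports and compare truth against every alternative report.
Others report (9, 11, 11): truth gives 0, best alternative gives -1.
Others report (11, 9, 11): truth gives 0, best alternative gives -1.
Others report (11, 11, 9): truth gives 0, best alternative gives -1.
Others report (11, 11, 11): truth gives 1, best alternative gives 1.
Others report (3, 3, 3): truth gives 0, best alternative gives 0.
Others report (3, 3, 4): truth gives 0, best alternative gives 0.
(Remaining 58 profiles checked similarly; truth is weakly best in each.)
In every case the truthful report is at least as good as any alternative, so it is a dominant strategy.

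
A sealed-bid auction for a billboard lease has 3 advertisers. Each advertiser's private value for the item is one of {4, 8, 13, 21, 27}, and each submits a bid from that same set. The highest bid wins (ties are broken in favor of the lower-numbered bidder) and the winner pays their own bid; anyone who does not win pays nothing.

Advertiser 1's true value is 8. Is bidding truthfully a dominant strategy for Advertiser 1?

Consider the case where Advertiser 2 bids 4 and Advertiser 3 bids 4.
Truthful bid 8: wins, pays 8, utility 8 - 8 = 0.
Bid 4 instead: wins, pays 4, utility 8 - 4 = 4.
Since 4 > 0, bidding 4 is strictly better here, so truthful bidding is not dominant.

No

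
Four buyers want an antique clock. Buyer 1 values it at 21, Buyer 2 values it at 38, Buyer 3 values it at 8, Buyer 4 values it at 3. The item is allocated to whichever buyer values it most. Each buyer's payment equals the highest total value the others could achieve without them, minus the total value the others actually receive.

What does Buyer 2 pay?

21

Buyer 2 has the highest value and receives the item.
Without Buyer 2, the item would go to the next-highest value, 21, so the others could achieve 21.
With Buyer 2 present and winning, the others receive nothing, so their total is 0.
Payment = 21 - 0 = 21.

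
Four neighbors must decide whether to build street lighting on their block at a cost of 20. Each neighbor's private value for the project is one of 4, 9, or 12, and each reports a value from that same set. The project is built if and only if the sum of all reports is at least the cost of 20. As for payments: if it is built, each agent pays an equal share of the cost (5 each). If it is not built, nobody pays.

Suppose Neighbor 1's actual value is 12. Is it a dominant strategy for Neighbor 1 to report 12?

Check each profile of the others' reports and compare truth against every alternative report.
Others report (4, 4, 4): truth gives 7, best alternative gives 7.
Others report (4, 4, 9): truth gives 7, best alternative gives 7.
Others report (4, 4, 12): truth gives 7, best alternative gives 7.
Others report (4, 9, 4): truth gives 7, best alternative gives 7.
Others report (4, 9, 9): truth gives 7, best alternative gives 7.
Others report (4, 9, 12): truth gives 7, best alternative gives 7.
(Remaining 21 profiles checked similarly; truth is weakly best in each.)
In every case the truthful report is at least as good as any alternative, so it is a dominant strategy.

Yes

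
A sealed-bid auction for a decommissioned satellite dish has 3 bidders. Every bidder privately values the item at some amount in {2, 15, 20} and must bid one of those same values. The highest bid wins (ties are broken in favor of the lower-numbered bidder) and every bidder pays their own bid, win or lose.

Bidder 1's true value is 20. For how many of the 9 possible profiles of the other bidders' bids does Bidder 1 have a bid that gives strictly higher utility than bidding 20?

4

Others bid (2, 2): truth gives 0; bid 2 gives 18 > 0. Violating.
Others bid (2, 15): truth gives 0; bid 15 gives 5 > 0. Violating.
Others bid (15, 2): truth gives 0; bid 15 gives 5 > 0. Violating.
Others bid (15, 15): truth gives 0; bid 15 gives 5 > 0. Violating.
Others bid (2, 20): truth gives 0; no alternative beats it.
Others bid (15, 20): truth gives 0; no alternative beats it.
(Checking all 9 profiles: 4 have a profitable deviation, 5 do not.)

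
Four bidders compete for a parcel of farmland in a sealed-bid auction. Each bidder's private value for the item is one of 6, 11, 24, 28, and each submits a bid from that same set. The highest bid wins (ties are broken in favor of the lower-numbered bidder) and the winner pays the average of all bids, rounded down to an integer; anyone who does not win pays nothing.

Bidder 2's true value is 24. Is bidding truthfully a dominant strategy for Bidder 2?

Consider the case where Bidder 1 bids 6, Bidder 3 bids 6 and Bidder 4 bids 6.
Truthful bid 24: wins, pays 10, utility 24 - 10 = 14.
Bid 11 instead: wins, pays 7, utility 24 - 7 = 17.
Since 17 > 14, bidding 11 is strictly better here, so truthful bidding is not dominant.

No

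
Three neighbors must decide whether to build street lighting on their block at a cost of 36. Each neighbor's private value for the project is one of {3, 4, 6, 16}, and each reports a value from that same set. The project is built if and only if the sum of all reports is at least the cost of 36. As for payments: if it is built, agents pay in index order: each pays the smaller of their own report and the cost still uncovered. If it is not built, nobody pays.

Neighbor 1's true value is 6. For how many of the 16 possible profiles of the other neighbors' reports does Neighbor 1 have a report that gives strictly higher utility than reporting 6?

1

Others report (16, 16): truth gives 0; report 4 gives 2 > 0. Violating.
Others report (3, 3): truth gives 0; no alternative beats it.
Others report (3, 4): truth gives 0; no alternative beats it.
(Checking all 16 profiles: 1 has a profitable deviation, 15 do not.)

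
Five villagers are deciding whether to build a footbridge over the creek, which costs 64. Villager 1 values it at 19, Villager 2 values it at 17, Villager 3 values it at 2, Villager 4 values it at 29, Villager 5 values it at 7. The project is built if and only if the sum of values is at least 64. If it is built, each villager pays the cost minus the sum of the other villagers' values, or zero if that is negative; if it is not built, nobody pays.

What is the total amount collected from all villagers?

35

Total value 74 ≥ cost 64, so it is built.
Villager 1: others sum to 55; max(0, 64 - 55) = 9.
Villager 2: others sum to 57; max(0, 64 - 57) = 7.
Villager 3: others sum to 72; max(0, 64 - 72) = 0.
Villager 4: others sum to 45; max(0, 64 - 45) = 19.
Villager 5: others sum to 67; max(0, 64 - 67) = 0.
Total collected = 9 + 7 + 0 + 19 + 0 = 35.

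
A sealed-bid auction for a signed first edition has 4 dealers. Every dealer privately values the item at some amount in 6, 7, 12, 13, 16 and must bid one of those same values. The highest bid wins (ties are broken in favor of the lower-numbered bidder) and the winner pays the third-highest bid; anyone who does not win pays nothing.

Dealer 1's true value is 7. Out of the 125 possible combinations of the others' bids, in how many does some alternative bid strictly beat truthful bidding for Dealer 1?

Others bid (6, 6, 12): truth gives 0; bid 12 gives 1 > 0. Violating.
Others bid (6, 6, 13): truth gives 0; bid 13 gives 1 > 0. Violating.
Others bid (6, 6, 16): truth gives 0; bid 16 gives 1 > 0. Violating.
Others bid (6, 12, 6): truth gives 0; bid 12 gives 1 > 0. Violating.
Others bid (6, 6, 6): truth gives 1; no alternative beats it.
Others bid (6, 6, 7): truth gives 1; no alternative beats it.
(Checking all 125 profiles: 9 have a profitable deviation, 116 do not.)

9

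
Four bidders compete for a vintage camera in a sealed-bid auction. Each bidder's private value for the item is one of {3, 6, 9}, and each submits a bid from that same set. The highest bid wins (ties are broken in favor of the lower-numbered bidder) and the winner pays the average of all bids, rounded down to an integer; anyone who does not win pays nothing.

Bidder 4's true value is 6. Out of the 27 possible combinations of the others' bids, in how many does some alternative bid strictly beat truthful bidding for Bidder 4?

3

Others bid (3, 3, 6): truth gives 0; bid 9 gives 1 > 0. Violating.
Others bid (3, 6, 3): truth gives 0; bid 9 gives 1 > 0. Violating.
Others bid (6, 3, 3): truth gives 0; bid 9 gives 1 > 0. Violating.
Others bid (3, 3, 3): truth gives 3; no alternative beats it.
Others bid (3, 3, 9): truth gives 0; no alternative beats it.
(Checking all 27 profiles: 3 have a profitable deviation, 24 do not.)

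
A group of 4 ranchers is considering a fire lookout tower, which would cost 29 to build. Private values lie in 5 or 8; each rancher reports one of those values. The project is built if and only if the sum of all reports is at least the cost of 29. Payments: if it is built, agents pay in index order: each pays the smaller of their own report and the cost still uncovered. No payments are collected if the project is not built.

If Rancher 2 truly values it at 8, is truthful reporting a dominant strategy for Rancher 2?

Consider the case where Rancher 1 reports 8, Rancher 3 reports 8 and Rancher 4 reports 8.
Truthful report 8: project built, pays 8, utility 8 - 8 = 0.
Report 5 instead: project built, pays 5, utility 8 - 5 = 3.
Since 3 > 0, reporting 5 is strictly better here, so truthful reporting is not dominant.

No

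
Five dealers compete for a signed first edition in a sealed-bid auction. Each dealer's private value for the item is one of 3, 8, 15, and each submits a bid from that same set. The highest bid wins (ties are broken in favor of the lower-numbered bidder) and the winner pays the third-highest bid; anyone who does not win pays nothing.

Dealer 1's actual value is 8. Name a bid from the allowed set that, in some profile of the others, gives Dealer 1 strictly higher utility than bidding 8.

15

Suppose Dealer 2 bids 3, Dealer 3 bids 3, Dealer 4 bids 3 and Dealer 5 bids 15.
Bid 8: loses, pays 0, utility 0.
Bid 15: wins, pays 3, utility 8 - 3 = 5.
So bidding 15 beats truth here (5 > 0).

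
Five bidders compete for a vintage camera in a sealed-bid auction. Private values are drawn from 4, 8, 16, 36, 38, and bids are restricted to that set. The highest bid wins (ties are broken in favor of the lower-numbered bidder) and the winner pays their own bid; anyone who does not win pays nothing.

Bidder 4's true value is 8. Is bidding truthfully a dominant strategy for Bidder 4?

Yes

Check each profile of the others' bids and compare truth against every alternative bid.
Others bid (4, 4, 4, 4): truth gives 0, best alternative gives 0.
Others bid (4, 4, 4, 8): truth gives 0, best alternative gives 0.
Others bid (4, 4, 4, 16): truth gives 0, best alternative gives 0.
Others bid (4, 4, 4, 36): truth gives 0, best alternative gives 0.
Others bid (4, 4, 4, 38): truth gives 0, best alternative gives 0.
Others bid (4, 4, 8, 4): truth gives 0, best alternative gives 0.
(Remaining 619 profiles checked similarly; truth is weakly best in each.)
In every case the truthful bid is at least as good as any alternative, so it is a dominant strategy.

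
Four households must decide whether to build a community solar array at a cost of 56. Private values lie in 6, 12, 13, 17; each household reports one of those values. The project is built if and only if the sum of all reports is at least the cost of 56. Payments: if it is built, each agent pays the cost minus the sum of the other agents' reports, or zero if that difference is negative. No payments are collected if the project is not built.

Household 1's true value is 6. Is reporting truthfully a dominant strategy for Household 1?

Yes

Check each profile of the others' reports and compare truth against every alternative report.
Others report (12, 17, 17): truth gives 0, best alternative gives -4.
Others report (17, 12, 17): truth gives 0, best alternative gives -4.
Others report (17, 17, 12): truth gives 0, best alternative gives -4.
Others report (13, 17, 17): truth gives 0, best alternative gives -3.
Others report (17, 13, 17): truth gives 0, best alternative gives -3.
Others report (17, 17, 13): truth gives 0, best alternative gives -3.
(Remaining 58 profiles checked similarly; truth is weakly best in each.)
In every case the truthful report is at least as good as any alternative, so it is a dominant strategy.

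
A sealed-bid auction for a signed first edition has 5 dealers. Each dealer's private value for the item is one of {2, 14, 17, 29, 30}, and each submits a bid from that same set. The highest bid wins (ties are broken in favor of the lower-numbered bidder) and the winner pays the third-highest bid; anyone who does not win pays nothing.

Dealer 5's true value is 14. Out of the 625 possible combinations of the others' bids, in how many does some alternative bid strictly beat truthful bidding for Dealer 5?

Others bid (2, 2, 2, 14): truth gives 0; bid 17 gives 12 > 0. Violating.
Others bid (2, 2, 2, 17): truth gives 0; bid 29 gives 12 > 0. Violating.
Others bid (2, 2, 2, 29): truth gives 0; bid 30 gives 12 > 0. Violating.
Others bid (2, 2, 14, 2): truth gives 0; bid 17 gives 12 > 0. Violating.
Others bid (2, 2, 2, 2): truth gives 12; no alternative beats it.
Others bid (2, 2, 2, 30): truth gives 0; no alternative beats it.
(Checking all 625 profiles: 12 have a profitable deviation, 613 do not.)

12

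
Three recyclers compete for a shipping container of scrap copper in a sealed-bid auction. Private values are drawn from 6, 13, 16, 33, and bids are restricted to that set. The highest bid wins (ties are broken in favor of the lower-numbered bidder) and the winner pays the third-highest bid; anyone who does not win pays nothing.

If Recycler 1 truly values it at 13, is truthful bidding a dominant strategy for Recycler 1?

No

Consider the case where Recycler 2 bids 6 and Recycler 3 bids 16.
Truthful bid 13: loses, pays 0, utility 0.
Bid 16 instead: wins, pays 6, utility 13 - 6 = 7.
Since 7 > 0, bidding 16 is strictly better here, so truthful bidding is not dominant.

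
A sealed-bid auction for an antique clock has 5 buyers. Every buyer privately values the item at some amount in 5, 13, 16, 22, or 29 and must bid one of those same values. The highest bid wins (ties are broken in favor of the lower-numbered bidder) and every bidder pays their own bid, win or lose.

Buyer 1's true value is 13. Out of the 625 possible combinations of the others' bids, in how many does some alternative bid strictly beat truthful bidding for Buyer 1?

Others bid (5, 5, 5, 5): truth gives 0; bid 5 gives 8 > 0. Violating.
Others bid (5, 5, 5, 16): truth gives -13; bid 16 gives -3 > -13. Violating.
Others bid (5, 5, 5, 22): truth gives -13; bid 5 gives -5 > -13. Violating.
Others bid (5, 5, 5, 29): truth gives -13; bid 5 gives -5 > -13. Violating.
Others bid (5, 5, 5, 13): truth gives 0; no alternative beats it.
Others bid (5, 5, 13, 5): truth gives 0; no alternative beats it.
(Checking all 625 profiles: 610 have a profitable deviation, 15 do not.)

610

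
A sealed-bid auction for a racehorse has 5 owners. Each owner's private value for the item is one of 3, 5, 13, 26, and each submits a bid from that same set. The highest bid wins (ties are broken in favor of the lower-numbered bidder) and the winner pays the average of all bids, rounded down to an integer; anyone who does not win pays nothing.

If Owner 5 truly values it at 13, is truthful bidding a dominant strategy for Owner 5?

No

Consider the case where Owner 1 bids 3, Owner 2 bids 3, Owner 3 bids 3 and Owner 4 bids 3.
Truthful bid 13: wins, pays 5, utility 13 - 5 = 8.
Bid 5 instead: wins, pays 3, utility 13 - 3 = 10.
Since 10 > 8, bidding 5 is strictly better here, so truthful bidding is not dominant.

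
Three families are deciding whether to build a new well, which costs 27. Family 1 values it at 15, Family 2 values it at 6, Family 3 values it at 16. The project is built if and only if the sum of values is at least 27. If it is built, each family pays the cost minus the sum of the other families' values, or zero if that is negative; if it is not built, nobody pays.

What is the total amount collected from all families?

11

Total value 37 ≥ cost 27, so it is built.
Family 1: others sum to 22; max(0, 27 - 22) = 5.
Family 2: others sum to 31; max(0, 27 - 31) = 0.
Family 3: others sum to 21; max(0, 27 - 21) = 6.
Total collected = 5 + 0 + 6 = 11.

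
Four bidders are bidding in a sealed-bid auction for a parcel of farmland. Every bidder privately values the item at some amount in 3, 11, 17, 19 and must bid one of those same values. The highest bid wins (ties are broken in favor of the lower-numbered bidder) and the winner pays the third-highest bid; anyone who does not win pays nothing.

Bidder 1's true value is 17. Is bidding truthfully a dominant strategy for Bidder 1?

No

Consider the case where Bidder 2 bids 3, Bidder 3 bids 3 and Bidder 4 bids 19.
Truthful bid 17: loses, pays 0, utility 0.
Bid 19 instead: wins, pays 3, utility 17 - 3 = 14.
Since 14 > 0, bidding 19 is strictly better here, so truthful bidding is not dominant.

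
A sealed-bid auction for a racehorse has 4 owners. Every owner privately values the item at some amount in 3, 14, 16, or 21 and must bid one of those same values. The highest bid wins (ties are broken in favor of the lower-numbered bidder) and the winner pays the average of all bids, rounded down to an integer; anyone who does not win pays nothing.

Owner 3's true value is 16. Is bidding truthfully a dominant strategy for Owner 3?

No

Consider the case where Owner 1 bids 3, Owner 2 bids 3 and Owner 4 bids 3.
Truthful bid 16: wins, pays 6, utility 16 - 6 = 10.
Bid 14 instead: wins, pays 5, utility 16 - 5 = 11.
Since 11 > 10, bidding 14 is strictly better here, so truthful bidding is not dominant.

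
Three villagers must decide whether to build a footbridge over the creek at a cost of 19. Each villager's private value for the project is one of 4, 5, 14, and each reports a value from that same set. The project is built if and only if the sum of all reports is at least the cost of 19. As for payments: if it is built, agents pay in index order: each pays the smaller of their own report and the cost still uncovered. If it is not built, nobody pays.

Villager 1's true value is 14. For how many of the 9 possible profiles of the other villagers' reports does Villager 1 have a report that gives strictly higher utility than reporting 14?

Others report (4, 14): truth gives 0; report 4 gives 10 > 0. Violating.
Others report (5, 14): truth gives 0; report 4 gives 10 > 0. Violating.
Others report (14, 4): truth gives 0; report 4 gives 10 > 0. Violating.
Others report (14, 5): truth gives 0; report 4 gives 10 > 0. Violating.
Others report (4, 4): truth gives 0; no alternative beats it.
Others report (4, 5): truth gives 0; no alternative beats it.
(Checking all 9 profiles: 5 have a profitable deviation, 4 do not.)

5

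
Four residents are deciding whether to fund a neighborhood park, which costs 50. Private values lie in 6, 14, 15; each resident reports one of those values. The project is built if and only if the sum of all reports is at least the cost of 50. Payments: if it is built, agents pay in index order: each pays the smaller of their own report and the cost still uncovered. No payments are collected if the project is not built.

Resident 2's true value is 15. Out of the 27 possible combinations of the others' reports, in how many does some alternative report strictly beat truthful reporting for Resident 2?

Others report (6, 15, 15): truth gives 0; report 14 gives 1 > 0. Violating.
Others report (14, 14, 14): truth gives 0; report 14 gives 1 > 0. Violating.
Others report (14, 14, 15): truth gives 0; report 14 gives 1 > 0. Violating.
Others report (14, 15, 14): truth gives 0; report 14 gives 1 > 0. Violating.
Others report (6, 6, 6): truth gives 0; no alternative beats it.
Others report (6, 6, 14): truth gives 0; no alternative beats it.
(Checking all 27 profiles: 11 have a profitable deviation, 16 do not.)

11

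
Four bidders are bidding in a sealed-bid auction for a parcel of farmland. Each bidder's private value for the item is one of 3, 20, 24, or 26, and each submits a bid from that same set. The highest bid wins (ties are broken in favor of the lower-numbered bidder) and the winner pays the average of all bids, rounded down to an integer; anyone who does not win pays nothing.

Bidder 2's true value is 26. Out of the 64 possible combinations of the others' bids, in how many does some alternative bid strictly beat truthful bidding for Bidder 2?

Others bid (3, 3, 3): truth gives 18; bid 20 gives 19 > 18. Violating.
Others bid (3, 3, 20): truth gives 13; bid 20 gives 15 > 13. Violating.
Others bid (3, 3, 24): truth gives 12; bid 24 gives 13 > 12. Violating.
Others bid (3, 20, 3): truth gives 13; bid 20 gives 15 > 13. Violating.
Others bid (3, 3, 26): truth gives 12; no alternative beats it.
Others bid (3, 20, 26): truth gives 8; no alternative beats it.
(Checking all 64 profiles: 14 have a profitable deviation, 50 do not.)

14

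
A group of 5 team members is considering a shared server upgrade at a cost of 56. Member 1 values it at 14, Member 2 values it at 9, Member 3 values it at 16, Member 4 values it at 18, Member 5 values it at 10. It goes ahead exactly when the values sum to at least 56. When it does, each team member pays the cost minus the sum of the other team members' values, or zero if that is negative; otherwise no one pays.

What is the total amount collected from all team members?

15

Total value 67 ≥ cost 56, so it is built.
Member 1: others sum to 53; max(0, 56 - 53) = 3.
Member 2: others sum to 58; max(0, 56 - 58) = 0.
Member 3: others sum to 51; max(0, 56 - 51) = 5.
Member 4: others sum to 49; max(0, 56 - 49) = 7.
Member 5: others sum to 57; max(0, 56 - 57) = 0.
Total collected = 3 + 0 + 5 + 7 + 0 = 15.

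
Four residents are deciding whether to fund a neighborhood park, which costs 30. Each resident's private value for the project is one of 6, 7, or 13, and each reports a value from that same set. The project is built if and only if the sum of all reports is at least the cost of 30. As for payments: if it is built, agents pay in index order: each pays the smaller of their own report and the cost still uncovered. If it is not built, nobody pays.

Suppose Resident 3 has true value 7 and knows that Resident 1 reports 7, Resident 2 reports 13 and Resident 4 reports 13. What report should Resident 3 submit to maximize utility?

6

Report 6: project built, pays 6, utility 7 - 6 = 1.
Report 7: project built, pays 7, utility 7 - 7 = 0.
Report 13: project built, pays 10, utility 7 - 10 = -3.
The best choice is 6 with utility 1.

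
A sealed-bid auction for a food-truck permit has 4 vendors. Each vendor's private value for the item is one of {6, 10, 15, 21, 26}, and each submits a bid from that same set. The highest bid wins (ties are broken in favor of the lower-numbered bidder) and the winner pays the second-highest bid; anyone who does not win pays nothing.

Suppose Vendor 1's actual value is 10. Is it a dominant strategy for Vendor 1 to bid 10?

Yes

Check each profile of the others' bids and compare truth against every alternative bid.
Others bid (6, 6, 6): truth gives 4, best alternative gives 4.
Others bid (6, 6, 10): truth gives 0, best alternative gives 0.
Others bid (6, 6, 15): truth gives 0, best alternative gives 0.
Others bid (6, 6, 21): truth gives 0, best alternative gives 0.
Others bid (6, 6, 26): truth gives 0, best alternative gives 0.
Others bid (6, 10, 6): truth gives 0, best alternative gives 0.
(Remaining 119 profiles checked similarly; truth is weakly best in each.)
In every case the truthful bid is at least as good as any alternative, so it is a dominant strategy.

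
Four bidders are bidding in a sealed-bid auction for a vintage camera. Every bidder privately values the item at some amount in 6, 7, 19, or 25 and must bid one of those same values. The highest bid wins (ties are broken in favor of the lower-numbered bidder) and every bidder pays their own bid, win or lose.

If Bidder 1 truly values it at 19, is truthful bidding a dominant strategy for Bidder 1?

No

Consider the case where Bidder 2 bids 6, Bidder 3 bids 6 and Bidder 4 bids 6.
Truthful bid 19: wins, pays 19, utility 19 - 19 = 0.
Bid 6 instead: wins, pays 6, utility 19 - 6 = 13.
Since 13 > 0, bidding 6 is strictly better here, so truthful bidding is not dominant.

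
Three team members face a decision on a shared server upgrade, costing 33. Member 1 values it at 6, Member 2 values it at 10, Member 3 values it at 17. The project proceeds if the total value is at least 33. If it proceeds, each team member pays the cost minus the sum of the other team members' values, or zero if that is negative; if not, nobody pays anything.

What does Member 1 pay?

Total value 33 ≥ cost 33, so the project is built.
The other team members' values sum to 27.
Cost minus that sum is 33 - 27 = 6.

6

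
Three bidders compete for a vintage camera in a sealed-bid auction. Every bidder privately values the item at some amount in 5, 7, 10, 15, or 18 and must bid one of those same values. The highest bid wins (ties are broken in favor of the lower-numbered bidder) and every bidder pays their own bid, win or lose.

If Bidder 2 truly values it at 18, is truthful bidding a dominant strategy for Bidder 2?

Consider the case where Bidder 1 bids 5 and Bidder 3 bids 5.
Truthful bid 18: wins, pays 18, utility 18 - 18 = 0.
Bid 7 instead: wins, pays 7, utility 18 - 7 = 11.
Since 11 > 0, bidding 7 is strictly better here, so truthful bidding is not dominant.

No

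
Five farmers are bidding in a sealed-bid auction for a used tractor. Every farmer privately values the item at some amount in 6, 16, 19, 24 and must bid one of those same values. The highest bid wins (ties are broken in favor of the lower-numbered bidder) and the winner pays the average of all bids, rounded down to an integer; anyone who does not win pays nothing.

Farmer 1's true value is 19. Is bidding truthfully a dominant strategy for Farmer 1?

Consider the case where Farmer 2 bids 6, Farmer 3 bids 6, Farmer 4 bids 6 and Farmer 5 bids 6.
Truthful bid 19: wins, pays 8, utility 19 - 8 = 11.
Bid 6 instead: wins, pays 6, utility 19 - 6 = 13.
Since 13 > 11, bidding 6 is strictly better here, so truthful bidding is not dominant.

No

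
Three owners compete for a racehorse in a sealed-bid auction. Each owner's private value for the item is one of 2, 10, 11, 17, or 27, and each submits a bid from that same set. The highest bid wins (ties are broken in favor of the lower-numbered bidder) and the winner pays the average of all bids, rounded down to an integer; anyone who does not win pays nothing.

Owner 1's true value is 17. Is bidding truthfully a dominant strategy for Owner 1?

No

Consider the case where Owner 2 bids 2 and Owner 3 bids 2.
Truthful bid 17: wins, pays 7, utility 17 - 7 = 10.
Bid 2 instead: wins, pays 2, utility 17 - 2 = 15.
Since 15 > 10, bidding 2 is strictly better here, so truthful bidding is not dominant.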